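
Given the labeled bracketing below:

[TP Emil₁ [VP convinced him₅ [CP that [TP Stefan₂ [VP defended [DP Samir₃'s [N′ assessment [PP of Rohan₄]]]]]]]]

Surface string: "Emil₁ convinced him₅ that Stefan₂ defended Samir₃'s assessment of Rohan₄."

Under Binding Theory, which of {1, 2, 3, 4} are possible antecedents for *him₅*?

*him* is a pronoun, so Principle B applies: it must be free in its binding domain.
Binding domain of *him₅*: the matrix TP, whose subject is Emil₁.
*Emil₁* c-commands the pronoun within its binding domain → coindexation would violate Principle B.
*Stefan₂*: the pronoun c-commands this R-expression → coindexation would violate Principle C on *Stefan₂*.
*Samir₃*: the pronoun c-commands this R-expression → coindexation would violate Principle C on *Samir₃*.
*Rohan₄*: the pronoun c-commands this R-expression → coindexation would violate Principle C on *Rohan₄*.

none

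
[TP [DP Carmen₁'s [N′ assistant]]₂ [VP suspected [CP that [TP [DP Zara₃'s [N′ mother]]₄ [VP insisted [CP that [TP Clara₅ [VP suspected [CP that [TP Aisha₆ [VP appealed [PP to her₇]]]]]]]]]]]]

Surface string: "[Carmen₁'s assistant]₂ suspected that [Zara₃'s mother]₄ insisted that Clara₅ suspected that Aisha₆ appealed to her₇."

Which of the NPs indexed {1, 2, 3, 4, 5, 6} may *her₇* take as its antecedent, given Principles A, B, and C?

{1, 2, 3, 4, 5}

*her* is a pronoun, so Principle B applies: it must be free in its binding domain.
Binding domain of *her₇*: the embedded TP, whose subject is Aisha₆.
*Carmen₁* and the pronoun do not c-command one another → neither Principle B nor Principle C is at stake; coindexation permitted.
*[Carmen₁'s assistant]₂* c-commands the pronoun but from outside its binding domain, and is not c-commanded by it → coindexation permitted.
*Zara₃* and the pronoun do not c-command one another → neither Principle B nor Principle C is at stake; coindexation permitted.
*[Zara₃'s mother]₄* c-commands the pronoun but from outside its binding domain, and is not c-commanded by it → coindexation permitted.
*Clara₅* c-commands the pronoun but from outside its binding domain, and is not c-commanded by it → coindexation permitted.
*Aisha₆* c-commands the pronoun within its binding domain → coindexation would violate Principle B.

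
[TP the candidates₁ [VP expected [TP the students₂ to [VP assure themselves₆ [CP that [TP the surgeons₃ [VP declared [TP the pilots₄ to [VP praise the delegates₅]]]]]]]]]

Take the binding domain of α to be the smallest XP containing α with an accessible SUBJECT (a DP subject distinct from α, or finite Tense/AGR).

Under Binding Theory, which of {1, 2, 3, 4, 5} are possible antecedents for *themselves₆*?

*themselves* is an anaphor, so Principle A applies: it must be bound in its binding domain.
Binding domain of *themselves₆*: the embedded TP, whose subject is the students₂.
*the candidates₁* c-commands the anaphor but is outside its binding domain → cannot satisfy Principle A.
*the students₂* c-commands the anaphor within its binding domain → licit binder.
*the surgeons₃* does not c-command the anaphor → cannot bind it.
*the pilots₄* does not c-command the anaphor → cannot bind it.
*the delegates₅* does not c-command the anaphor → cannot bind it.

{2}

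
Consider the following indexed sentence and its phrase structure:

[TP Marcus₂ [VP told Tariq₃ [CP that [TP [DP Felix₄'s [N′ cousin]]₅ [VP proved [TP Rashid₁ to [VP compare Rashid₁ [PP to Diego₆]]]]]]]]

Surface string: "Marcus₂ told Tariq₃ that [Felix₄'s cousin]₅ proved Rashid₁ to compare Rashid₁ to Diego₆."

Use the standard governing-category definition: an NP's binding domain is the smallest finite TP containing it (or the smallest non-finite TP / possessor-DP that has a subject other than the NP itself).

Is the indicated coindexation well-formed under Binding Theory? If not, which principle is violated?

Principle C

The two coindexed NPs are *Rashid₁* (the lower occurrence) and *Rashid₁* (the higher occurrence).
*Rashid₁* (the lower occurrence) is an R-expression. Principle C requires it to be free everywhere.
*Rashid₁* (the higher occurrence) c-commands it and carries the same index.
The R-expression is bound → Principle C violation.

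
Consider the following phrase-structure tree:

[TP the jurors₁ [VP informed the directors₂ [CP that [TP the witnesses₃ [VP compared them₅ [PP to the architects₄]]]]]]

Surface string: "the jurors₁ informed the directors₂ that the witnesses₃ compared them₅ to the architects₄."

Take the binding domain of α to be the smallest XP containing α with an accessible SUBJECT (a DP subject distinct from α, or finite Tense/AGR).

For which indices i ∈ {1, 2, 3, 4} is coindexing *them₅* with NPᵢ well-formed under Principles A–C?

*them* is a pronoun, so Principle B applies: it must be free in its binding domain.
Binding domain of *them₅*: the embedded TP, whose subject is the witnesses₃.
*the jurors₁* c-commands the pronoun but from outside its binding domain, and is not c-commanded by it → coindexation permitted.
*the directors₂* c-commands the pronoun but from outside its binding domain, and is not c-commanded by it → coindexation permitted.
*the witnesses₃* c-commands the pronoun within its binding domain → coindexation would violate Principle B.
*the architects₄*: the pronoun c-commands this R-expression → coindexation would violate Principle C on *the architects₄*.

{1, 2}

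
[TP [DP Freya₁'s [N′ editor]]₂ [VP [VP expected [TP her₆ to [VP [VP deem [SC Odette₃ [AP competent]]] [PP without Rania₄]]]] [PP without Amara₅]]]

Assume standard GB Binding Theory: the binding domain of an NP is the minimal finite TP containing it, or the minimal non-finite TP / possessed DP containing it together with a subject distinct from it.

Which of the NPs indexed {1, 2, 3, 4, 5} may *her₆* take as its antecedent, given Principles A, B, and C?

{1, 5}

*her* is a pronoun, so Principle B applies: it must be free in its binding domain.
Binding domain of *her₆*: the matrix TP, whose subject is [Freya₁'s editor]₂.
*Freya₁* and the pronoun do not c-command one another → neither Principle B nor Principle C is at stake; coindexation permitted.
*[Freya₁'s editor]₂* c-commands the pronoun within its binding domain → coindexation would violate Principle B.
*Odette₃*: the pronoun c-commands this R-expression → coindexation would violate Principle C on *Odette₃*.
*Rania₄*: the pronoun c-commands this R-expression → coindexation would violate Principle C on *Rania₄*.
*Amara₅* and the pronoun do not c-command one another → neither Principle B nor Principle C is at stake; coindexation permitted.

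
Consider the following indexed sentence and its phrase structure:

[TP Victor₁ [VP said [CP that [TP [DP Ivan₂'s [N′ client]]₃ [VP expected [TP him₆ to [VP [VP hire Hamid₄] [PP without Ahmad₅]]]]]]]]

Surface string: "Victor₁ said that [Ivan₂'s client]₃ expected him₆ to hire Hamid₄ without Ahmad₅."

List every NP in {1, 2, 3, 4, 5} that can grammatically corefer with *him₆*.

*him* is a pronoun, so Principle B applies: it must be free in its binding domain.
Binding domain of *him₆*: the embedded TP, whose subject is [Ivan₂'s client]₃.
*Victor₁* c-commands the pronoun but from outside its binding domain, and is not c-commanded by it → coindexation permitted.
*Ivan₂* and the pronoun do not c-command one another → neither Principle B nor Principle C is at stake; coindexation permitted.
*[Ivan₂'s client]₃* c-commands the pronoun within its binding domain → coindexation would violate Principle B.
*Hamid₄*: the pronoun c-commands this R-expression → coindexation would violate Principle C on *Hamid₄*.
*Ahmad₅*: the pronoun c-commands this R-expression → coindexation would violate Principle C on *Ahmad₅*.

{1, 2}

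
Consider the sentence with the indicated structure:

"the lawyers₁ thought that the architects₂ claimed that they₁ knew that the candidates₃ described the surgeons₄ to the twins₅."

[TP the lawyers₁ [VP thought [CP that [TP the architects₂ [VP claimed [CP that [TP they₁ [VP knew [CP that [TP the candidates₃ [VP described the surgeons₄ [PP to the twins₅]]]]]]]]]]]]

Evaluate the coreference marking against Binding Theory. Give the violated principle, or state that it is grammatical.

grammatical

The two coindexed NPs are *the lawyers₁* and *they₁*.
*they₁* is a pronoun; nothing c-commands it within its binding domain (the embedded TP.), so Principle B holds trivially.
*the lawyers₁* is an R-expression; *they₁* does not c-command it, and no other NP shares its index, so Principle C is satisfied.
All principles are respected.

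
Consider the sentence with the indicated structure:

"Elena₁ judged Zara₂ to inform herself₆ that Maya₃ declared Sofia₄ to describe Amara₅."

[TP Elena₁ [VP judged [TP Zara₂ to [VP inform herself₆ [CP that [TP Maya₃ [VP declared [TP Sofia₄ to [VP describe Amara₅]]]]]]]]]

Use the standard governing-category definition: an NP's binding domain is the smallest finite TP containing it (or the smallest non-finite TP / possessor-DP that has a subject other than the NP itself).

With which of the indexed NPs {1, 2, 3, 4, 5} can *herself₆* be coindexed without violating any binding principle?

*herself* is an anaphor, so Principle A applies: it must be bound in its binding domain.
Binding domain of *herself₆*: the embedded TP, whose subject is Zara₂.
*Elena₁* c-commands the anaphor but is outside its binding domain → cannot satisfy Principle A.
*Zara₂* c-commands the anaphor within its binding domain → licit binder.
*Maya₃* does not c-command the anaphor → cannot bind it.
*Sofia₄* does not c-command the anaphor → cannot bind it.
*Amara₅* does not c-command the anaphor → cannot bind it.

{2}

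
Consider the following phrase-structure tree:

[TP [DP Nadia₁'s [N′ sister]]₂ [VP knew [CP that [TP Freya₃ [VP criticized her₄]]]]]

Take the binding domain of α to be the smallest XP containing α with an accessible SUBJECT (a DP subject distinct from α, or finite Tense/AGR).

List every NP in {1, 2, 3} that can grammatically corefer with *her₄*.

*her* is a pronoun, so Principle B applies: it must be free in its binding domain.
Binding domain of *her₄*: the embedded TP, whose subject is Freya₃.
*Nadia₁* and the pronoun do not c-command one another → neither Principle B nor Principle C is at stake; coindexation permitted.
*[Nadia₁'s sister]₂* c-commands the pronoun but from outside its binding domain, and is not c-commanded by it → coindexation permitted.
*Freya₃* c-commands the pronoun within its binding domain → coindexation would violate Principle B.

{1, 2}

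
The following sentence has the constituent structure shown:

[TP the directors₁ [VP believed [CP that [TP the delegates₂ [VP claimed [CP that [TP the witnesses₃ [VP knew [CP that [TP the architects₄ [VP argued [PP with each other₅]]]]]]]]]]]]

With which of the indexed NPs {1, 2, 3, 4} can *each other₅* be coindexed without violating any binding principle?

*each other* is an anaphor, so Principle A applies: it must be bound in its binding domain.
Binding domain of *each other₅*: the embedded TP, whose subject is the architects₄.
*the directors₁* c-commands the anaphor but is outside its binding domain → cannot satisfy Principle A.
*the delegates₂* c-commands the anaphor but is outside its binding domain → cannot satisfy Principle A.
*the witnesses₃* c-commands the anaphor but is outside its binding domain → cannot satisfy Principle A.
*the architects₄* c-commands the anaphor within its binding domain → licit binder.

{4}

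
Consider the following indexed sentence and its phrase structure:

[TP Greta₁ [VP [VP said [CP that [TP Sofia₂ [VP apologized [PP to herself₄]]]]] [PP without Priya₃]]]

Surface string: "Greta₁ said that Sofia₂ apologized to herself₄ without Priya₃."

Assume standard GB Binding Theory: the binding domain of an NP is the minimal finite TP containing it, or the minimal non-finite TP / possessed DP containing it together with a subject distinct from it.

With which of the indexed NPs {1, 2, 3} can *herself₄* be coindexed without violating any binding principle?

{2}

*herself* is an anaphor, so Principle A applies: it must be bound in its binding domain.
Binding domain of *herself₄*: the embedded TP, whose subject is Sofia₂.
*Greta₁* c-commands the anaphor but is outside its binding domain → cannot satisfy Principle A.
*Sofia₂* c-commands the anaphor within its binding domain → licit binder.
*Priya₃* does not c-command the anaphor → cannot bind it.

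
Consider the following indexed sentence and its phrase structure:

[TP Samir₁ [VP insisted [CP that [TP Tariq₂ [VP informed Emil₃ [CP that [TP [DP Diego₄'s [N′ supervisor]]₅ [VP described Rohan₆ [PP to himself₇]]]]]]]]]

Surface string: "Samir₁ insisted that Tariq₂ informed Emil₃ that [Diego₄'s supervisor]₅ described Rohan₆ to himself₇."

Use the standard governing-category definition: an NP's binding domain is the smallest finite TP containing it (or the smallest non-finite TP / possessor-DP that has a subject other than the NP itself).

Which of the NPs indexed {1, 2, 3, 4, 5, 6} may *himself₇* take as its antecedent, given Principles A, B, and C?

{5, 6}

*himself* is an anaphor, so Principle A applies: it must be bound in its binding domain.
Binding domain of *himself₇*: the embedded TP, whose subject is [Diego₄'s supervisor]₅.
*Samir₁* c-commands the anaphor but is outside its binding domain → cannot satisfy Principle A.
*Tariq₂* c-commands the anaphor but is outside its binding domain → cannot satisfy Principle A.
*Emil₃* c-commands the anaphor but is outside its binding domain → cannot satisfy Principle A.
*Diego₄* does not c-command the anaphor → cannot bind it.
*[Diego₄'s supervisor]₅* c-commands the anaphor within its binding domain → licit binder.
*Rohan₆* c-commands the anaphor within its binding domain → licit binder.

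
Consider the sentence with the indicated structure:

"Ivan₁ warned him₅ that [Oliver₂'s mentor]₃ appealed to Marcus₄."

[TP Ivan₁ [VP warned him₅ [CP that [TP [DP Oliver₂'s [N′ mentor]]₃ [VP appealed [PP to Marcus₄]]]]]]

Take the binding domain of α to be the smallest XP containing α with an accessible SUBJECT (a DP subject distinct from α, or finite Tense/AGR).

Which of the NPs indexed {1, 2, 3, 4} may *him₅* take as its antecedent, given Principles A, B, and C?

none

*him* is a pronoun, so Principle B applies: it must be free in its binding domain.
Binding domain of *him₅*: the matrix TP, whose subject is Ivan₁.
*Ivan₁* c-commands the pronoun within its binding domain → coindexation would violate Principle B.
*Oliver₂*: the pronoun c-commands this R-expression → coindexation would violate Principle C on *Oliver₂*.
*[Oliver₂'s mentor]₃*: the pronoun c-commands this R-expression → coindexation would violate Principle C on *[Oliver₂'s mentor]₃*.
*Marcus₄*: the pronoun c-commands this R-expression → coindexation would violate Principle C on *Marcus₄*.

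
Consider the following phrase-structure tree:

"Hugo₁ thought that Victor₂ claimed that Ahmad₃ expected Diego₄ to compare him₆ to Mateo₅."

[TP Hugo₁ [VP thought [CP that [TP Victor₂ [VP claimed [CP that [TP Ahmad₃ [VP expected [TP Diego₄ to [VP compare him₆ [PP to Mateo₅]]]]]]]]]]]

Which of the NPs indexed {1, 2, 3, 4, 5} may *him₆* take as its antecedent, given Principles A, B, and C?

{1, 2, 3}

*him* is a pronoun, so Principle B applies: it must be free in its binding domain.
Binding domain of *him₆*: the embedded TP, whose subject is Diego₄.
*Hugo₁* c-commands the pronoun but from outside its binding domain, and is not c-commanded by it → coindexation permitted.
*Victor₂* c-commands the pronoun but from outside its binding domain, and is not c-commanded by it → coindexation permitted.
*Ahmad₃* c-commands the pronoun but from outside its binding domain, and is not c-commanded by it → coindexation permitted.
*Diego₄* c-commands the pronoun within its binding domain → coindexation would violate Principle B.
*Mateo₅*: the pronoun c-commands this R-expression → coindexation would violate Principle C on *Mateo₅*.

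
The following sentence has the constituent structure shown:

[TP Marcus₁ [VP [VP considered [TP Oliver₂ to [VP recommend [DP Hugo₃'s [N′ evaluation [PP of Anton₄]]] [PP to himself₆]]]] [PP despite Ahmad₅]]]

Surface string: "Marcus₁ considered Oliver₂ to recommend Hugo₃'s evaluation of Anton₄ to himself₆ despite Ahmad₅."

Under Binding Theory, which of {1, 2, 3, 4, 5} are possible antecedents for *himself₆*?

{2}

*himself* is an anaphor, so Principle A applies: it must be bound in its binding domain.
Binding domain of *himself₆*: the embedded TP, whose subject is Oliver₂.
*Marcus₁* c-commands the anaphor but is outside its binding domain → cannot satisfy Principle A.
*Oliver₂* c-commands the anaphor within its binding domain → licit binder.
*Hugo₃* does not c-command the anaphor → cannot bind it.
*Anton₄* does not c-command the anaphor → cannot bind it.
*Ahmad₅* does not c-command the anaphor → cannot bind it.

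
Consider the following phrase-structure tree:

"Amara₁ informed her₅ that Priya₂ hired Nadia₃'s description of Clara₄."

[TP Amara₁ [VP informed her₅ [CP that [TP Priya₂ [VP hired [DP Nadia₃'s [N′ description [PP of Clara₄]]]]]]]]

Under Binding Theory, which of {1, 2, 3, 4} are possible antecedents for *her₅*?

*her* is a pronoun, so Principle B applies: it must be free in its binding domain.
Binding domain of *her₅*: the matrix TP, whose subject is Amara₁.
*Amara₁* c-commands the pronoun within its binding domain → coindexation would violate Principle B.
*Priya₂*: the pronoun c-commands this R-expression → coindexation would violate Principle C on *Priya₂*.
*Nadia₃*: the pronoun c-commands this R-expression → coindexation would violate Principle C on *Nadia₃*.
*Clara₄*: the pronoun c-commands this R-expression → coindexation would violate Principle C on *Clara₄*.

none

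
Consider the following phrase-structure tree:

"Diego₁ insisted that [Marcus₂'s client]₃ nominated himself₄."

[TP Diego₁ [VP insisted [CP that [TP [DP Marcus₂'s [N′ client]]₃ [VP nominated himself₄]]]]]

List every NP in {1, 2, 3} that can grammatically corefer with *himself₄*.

{3}

*himself* is an anaphor, so Principle A applies: it must be bound in its binding domain.
Binding domain of *himself₄*: the embedded TP, whose subject is [Marcus₂'s client]₃.
*Diego₁* c-commands the anaphor but is outside its binding domain → cannot satisfy Principle A.
*Marcus₂* does not c-command the anaphor → cannot bind it.
*[Marcus₂'s client]₃* c-commands the anaphor within its binding domain → licit binder.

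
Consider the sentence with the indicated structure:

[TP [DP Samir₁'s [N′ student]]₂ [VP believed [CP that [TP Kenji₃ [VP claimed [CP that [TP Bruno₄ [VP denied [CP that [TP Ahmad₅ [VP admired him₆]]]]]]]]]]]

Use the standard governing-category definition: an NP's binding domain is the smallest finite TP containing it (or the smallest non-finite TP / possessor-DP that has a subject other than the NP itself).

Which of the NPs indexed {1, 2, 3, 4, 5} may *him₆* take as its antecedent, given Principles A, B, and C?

{1, 2, 3, 4}

*him* is a pronoun, so Principle B applies: it must be free in its binding domain.
Binding domain of *him₆*: the embedded TP, whose subject is Ahmad₅.
*Samir₁* and the pronoun do not c-command one another → neither Principle B nor Principle C is at stake; coindexation permitted.
*[Samir₁'s student]₂* c-commands the pronoun but from outside its binding domain, and is not c-commanded by it → coindexation permitted.
*Kenji₃* c-commands the pronoun but from outside its binding domain, and is not c-commanded by it → coindexation permitted.
*Bruno₄* c-commands the pronoun but from outside its binding domain, and is not c-commanded by it → coindexation permitted.
*Ahmad₅* c-commands the pronoun within its binding domain → coindexation would violate Principle B.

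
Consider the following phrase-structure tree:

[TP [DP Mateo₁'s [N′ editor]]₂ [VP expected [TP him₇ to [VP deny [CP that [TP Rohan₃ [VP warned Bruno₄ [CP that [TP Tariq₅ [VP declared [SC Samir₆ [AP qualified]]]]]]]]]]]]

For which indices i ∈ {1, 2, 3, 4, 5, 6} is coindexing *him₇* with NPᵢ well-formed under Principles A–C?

*him* is a pronoun, so Principle B applies: it must be free in its binding domain.
Binding domain of *him₇*: the matrix TP, whose subject is [Mateo₁'s editor]₂.
*Mateo₁* and the pronoun do not c-command one another → neither Principle B nor Principle C is at stake; coindexation permitted.
*[Mateo₁'s editor]₂* c-commands the pronoun within its binding domain → coindexation would violate Principle B.
*Rohan₃*: the pronoun c-commands this R-expression → coindexation would violate Principle C on *Rohan₃*.
*Bruno₄*: the pronoun c-commands this R-expression → coindexation would violate Principle C on *Bruno₄*.
*Tariq₅*: the pronoun c-commands this R-expression → coindexation would violate Principle C on *Tariq₅*.
*Samir₆*: the pronoun c-commands this R-expression → coindexation would violate Principle C on *Samir₆*.

{1}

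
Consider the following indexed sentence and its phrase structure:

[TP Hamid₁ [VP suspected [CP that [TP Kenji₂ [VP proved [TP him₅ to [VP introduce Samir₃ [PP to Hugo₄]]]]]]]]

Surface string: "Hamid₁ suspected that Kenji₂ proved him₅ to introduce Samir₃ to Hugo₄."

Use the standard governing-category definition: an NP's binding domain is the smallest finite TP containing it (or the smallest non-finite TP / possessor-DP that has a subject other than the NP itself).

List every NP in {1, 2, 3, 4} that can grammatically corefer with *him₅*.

*him* is a pronoun, so Principle B applies: it must be free in its binding domain.
Binding domain of *him₅*: the embedded TP, whose subject is Kenji₂.
*Hamid₁* c-commands the pronoun but from outside its binding domain, and is not c-commanded by it → coindexation permitted.
*Kenji₂* c-commands the pronoun within its binding domain → coindexation would violate Principle B.
*Samir₃*: the pronoun c-commands this R-expression → coindexation would violate Principle C on *Samir₃*.
*Hugo₄*: the pronoun c-commands this R-expression → coindexation would violate Principle C on *Hugo₄*.

{1}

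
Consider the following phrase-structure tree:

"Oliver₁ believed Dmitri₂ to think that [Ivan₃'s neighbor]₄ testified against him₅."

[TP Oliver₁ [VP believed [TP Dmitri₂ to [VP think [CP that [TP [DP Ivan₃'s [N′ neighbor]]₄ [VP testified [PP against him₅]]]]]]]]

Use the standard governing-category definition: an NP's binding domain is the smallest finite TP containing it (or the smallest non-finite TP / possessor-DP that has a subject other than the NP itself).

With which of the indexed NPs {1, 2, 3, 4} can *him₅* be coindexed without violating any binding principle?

*him* is a pronoun, so Principle B applies: it must be free in its binding domain.
Binding domain of *him₅*: the embedded TP, whose subject is [Ivan₃'s neighbor]₄.
*Oliver₁* c-commands the pronoun but from outside its binding domain, and is not c-commanded by it → coindexation permitted.
*Dmitri₂* c-commands the pronoun but from outside its binding domain, and is not c-commanded by it → coindexation permitted.
*Ivan₃* and the pronoun do not c-command one another → neither Principle B nor Principle C is at stake; coindexation permitted.
*[Ivan₃'s neighbor]₄* c-commands the pronoun within its binding domain → coindexation would violate Principle B.

{1, 2, 3}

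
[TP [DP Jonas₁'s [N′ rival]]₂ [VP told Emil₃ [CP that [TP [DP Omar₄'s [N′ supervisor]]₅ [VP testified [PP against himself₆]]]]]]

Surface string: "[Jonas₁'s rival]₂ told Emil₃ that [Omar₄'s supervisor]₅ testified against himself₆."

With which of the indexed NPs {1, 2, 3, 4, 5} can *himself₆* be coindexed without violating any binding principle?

{5}

*himself* is an anaphor, so Principle A applies: it must be bound in its binding domain.
Binding domain of *himself₆*: the embedded TP, whose subject is [Omar₄'s supervisor]₅.
*Jonas₁* does not c-command the anaphor → cannot bind it.
*[Jonas₁'s rival]₂* c-commands the anaphor but is outside its binding domain → cannot satisfy Principle A.
*Emil₃* c-commands the anaphor but is outside its binding domain → cannot satisfy Principle A.
*Omar₄* does not c-command the anaphor → cannot bind it.
*[Omar₄'s supervisor]₅* c-commands the anaphor within its binding domain → licit binder.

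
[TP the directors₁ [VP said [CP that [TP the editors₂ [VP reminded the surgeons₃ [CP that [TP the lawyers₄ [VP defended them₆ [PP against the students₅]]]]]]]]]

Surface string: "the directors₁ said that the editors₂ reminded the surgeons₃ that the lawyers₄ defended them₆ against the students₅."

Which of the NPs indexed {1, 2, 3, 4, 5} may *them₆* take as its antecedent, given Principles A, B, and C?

*them* is a pronoun, so Principle B applies: it must be free in its binding domain.
Binding domain of *them₆*: the embedded TP, whose subject is the lawyers₄.
*the directors₁* c-commands the pronoun but from outside its binding domain, and is not c-commanded by it → coindexation permitted.
*the editors₂* c-commands the pronoun but from outside its binding domain, and is not c-commanded by it → coindexation permitted.
*the surgeons₃* c-commands the pronoun but from outside its binding domain, and is not c-commanded by it → coindexation permitted.
*the lawyers₄* c-commands the pronoun within its binding domain → coindexation would violate Principle B.
*the students₅*: the pronoun c-commands this R-expression → coindexation would violate Principle C on *the students₅*.

{1, 2, 3}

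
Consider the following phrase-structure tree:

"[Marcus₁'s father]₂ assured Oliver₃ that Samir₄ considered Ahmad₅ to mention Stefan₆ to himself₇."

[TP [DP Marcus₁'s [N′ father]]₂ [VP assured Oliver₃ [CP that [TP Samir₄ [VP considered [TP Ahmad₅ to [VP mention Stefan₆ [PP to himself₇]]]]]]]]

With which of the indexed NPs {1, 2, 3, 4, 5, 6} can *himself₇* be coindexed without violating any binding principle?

{5, 6}

*himself* is an anaphor, so Principle A applies: it must be bound in its binding domain.
Binding domain of *himself₇*: the embedded TP, whose subject is Ahmad₅.
*Marcus₁* does not c-command the anaphor → cannot bind it.
*[Marcus₁'s father]₂* c-commands the anaphor but is outside its binding domain → cannot satisfy Principle A.
*Oliver₃* c-commands the anaphor but is outside its binding domain → cannot satisfy Principle A.
*Samir₄* c-commands the anaphor but is outside its binding domain → cannot satisfy Principle A.
*Ahmad₅* c-commands the anaphor within its binding domain → licit binder.
*Stefan₆* c-commands the anaphor within its binding domain → licit binder.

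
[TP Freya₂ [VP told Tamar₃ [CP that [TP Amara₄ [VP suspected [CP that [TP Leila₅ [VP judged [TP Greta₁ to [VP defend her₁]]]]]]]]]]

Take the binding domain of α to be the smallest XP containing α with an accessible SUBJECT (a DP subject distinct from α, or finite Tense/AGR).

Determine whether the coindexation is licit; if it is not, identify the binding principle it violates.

The two coindexed NPs are *Greta₁* and *her₁*.
*her₁* is a pronoun. Its binding domain is the embedded TP, whose subject is Greta₁.
*Greta₁* c-commands it within that domain and carries the same index.
The pronoun is locally bound → Principle B violation.

Principle B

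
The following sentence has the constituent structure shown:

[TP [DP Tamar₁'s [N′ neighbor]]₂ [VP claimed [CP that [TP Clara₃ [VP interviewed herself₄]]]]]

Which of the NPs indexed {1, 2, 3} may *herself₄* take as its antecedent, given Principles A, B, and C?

{3}

*herself* is an anaphor, so Principle A applies: it must be bound in its binding domain.
Binding domain of *herself₄*: the embedded TP, whose subject is Clara₃.
*Tamar₁* does not c-command the anaphor → cannot bind it.
*[Tamar₁'s neighbor]₂* c-commands the anaphor but is outside its binding domain → cannot satisfy Principle A.
*Clara₃* c-commands the anaphor within its binding domain → licit binder.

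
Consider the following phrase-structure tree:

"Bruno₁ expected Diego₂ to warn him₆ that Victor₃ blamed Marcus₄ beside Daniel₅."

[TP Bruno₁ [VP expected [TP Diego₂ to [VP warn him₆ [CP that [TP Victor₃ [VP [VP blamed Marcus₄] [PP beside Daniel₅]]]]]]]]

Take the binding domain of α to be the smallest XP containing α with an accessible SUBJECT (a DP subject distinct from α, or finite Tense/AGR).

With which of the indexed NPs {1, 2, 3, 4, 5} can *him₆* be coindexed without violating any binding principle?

*him* is a pronoun, so Principle B applies: it must be free in its binding domain.
Binding domain of *him₆*: the embedded TP, whose subject is Diego₂.
*Bruno₁* c-commands the pronoun but from outside its binding domain, and is not c-commanded by it → coindexation permitted.
*Diego₂* c-commands the pronoun within its binding domain → coindexation would violate Principle B.
*Victor₃*: the pronoun c-commands this R-expression → coindexation would violate Principle C on *Victor₃*.
*Marcus₄*: the pronoun c-commands this R-expression → coindexation would violate Principle C on *Marcus₄*.
*Daniel₅*: the pronoun c-commands this R-expression → coindexation would violate Principle C on *Daniel₅*.

{1}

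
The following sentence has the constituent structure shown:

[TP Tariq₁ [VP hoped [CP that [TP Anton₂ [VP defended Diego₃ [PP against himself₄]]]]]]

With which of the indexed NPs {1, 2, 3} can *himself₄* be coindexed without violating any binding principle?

{2, 3}

*himself* is an anaphor, so Principle A applies: it must be bound in its binding domain.
Binding domain of *himself₄*: the embedded TP, whose subject is Anton₂.
*Tariq₁* c-commands the anaphor but is outside its binding domain → cannot satisfy Principle A.
*Anton₂* c-commands the anaphor within its binding domain → licit binder.
*Diego₃* c-commands the anaphor within its binding domain → licit binder.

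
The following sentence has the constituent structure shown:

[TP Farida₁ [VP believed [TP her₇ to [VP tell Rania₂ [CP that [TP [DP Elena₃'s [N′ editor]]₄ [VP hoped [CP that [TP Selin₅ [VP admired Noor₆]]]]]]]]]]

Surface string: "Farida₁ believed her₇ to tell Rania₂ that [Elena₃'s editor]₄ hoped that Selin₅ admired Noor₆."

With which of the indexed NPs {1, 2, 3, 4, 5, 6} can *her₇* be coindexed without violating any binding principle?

none

*her* is a pronoun, so Principle B applies: it must be free in its binding domain.
Binding domain of *her₇*: the matrix TP, whose subject is Farida₁.
*Farida₁* c-commands the pronoun within its binding domain → coindexation would violate Principle B.
*Rania₂*: the pronoun c-commands this R-expression → coindexation would violate Principle C on *Rania₂*.
*Elena₃*: the pronoun c-commands this R-expression → coindexation would violate Principle C on *Elena₃*.
*[Elena₃'s editor]₄*: the pronoun c-commands this R-expression → coindexation would violate Principle C on *[Elena₃'s editor]₄*.
*Selin₅*: the pronoun c-commands this R-expression → coindexation would violate Principle C on *Selin₅*.
*Noor₆*: the pronoun c-commands this R-expression → coindexation would violate Principle C on *Noor₆*.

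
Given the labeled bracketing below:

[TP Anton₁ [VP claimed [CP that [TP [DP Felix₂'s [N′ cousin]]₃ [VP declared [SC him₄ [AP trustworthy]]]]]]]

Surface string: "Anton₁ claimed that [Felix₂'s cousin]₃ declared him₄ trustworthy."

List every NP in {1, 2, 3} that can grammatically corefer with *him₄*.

*him* is a pronoun, so Principle B applies: it must be free in its binding domain.
Binding domain of *him₄*: the embedded TP, whose subject is [Felix₂'s cousin]₃.
*Anton₁* c-commands the pronoun but from outside its binding domain, and is not c-commanded by it → coindexation permitted.
*Felix₂* and the pronoun do not c-command one another → neither Principle B nor Principle C is at stake; coindexation permitted.
*[Felix₂'s cousin]₃* c-commands the pronoun within its binding domain → coindexation would violate Principle B.

{1, 2}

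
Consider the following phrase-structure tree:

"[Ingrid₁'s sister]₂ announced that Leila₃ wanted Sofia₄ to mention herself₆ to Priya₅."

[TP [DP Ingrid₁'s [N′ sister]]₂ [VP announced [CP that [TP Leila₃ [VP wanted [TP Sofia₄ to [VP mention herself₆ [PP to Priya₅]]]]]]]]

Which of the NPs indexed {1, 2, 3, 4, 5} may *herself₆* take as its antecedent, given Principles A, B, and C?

*herself* is an anaphor, so Principle A applies: it must be bound in its binding domain.
Binding domain of *herself₆*: the embedded TP, whose subject is Sofia₄.
*Ingrid₁* does not c-command the anaphor → cannot bind it.
*[Ingrid₁'s sister]₂* c-commands the anaphor but is outside its binding domain → cannot satisfy Principle A.
*Leila₃* c-commands the anaphor but is outside its binding domain → cannot satisfy Principle A.
*Sofia₄* c-commands the anaphor within its binding domain → licit binder.
*Priya₅* does not c-command the anaphor → cannot bind it.

{4}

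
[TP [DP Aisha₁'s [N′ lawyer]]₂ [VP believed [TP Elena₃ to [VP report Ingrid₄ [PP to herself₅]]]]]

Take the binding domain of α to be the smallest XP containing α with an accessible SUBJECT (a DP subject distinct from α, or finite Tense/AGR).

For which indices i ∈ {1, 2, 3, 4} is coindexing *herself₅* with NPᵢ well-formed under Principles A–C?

{3, 4}

*herself* is an anaphor, so Principle A applies: it must be bound in its binding domain.
Binding domain of *herself₅*: the embedded TP, whose subject is Elena₃.
*Aisha₁* does not c-command the anaphor → cannot bind it.
*[Aisha₁'s lawyer]₂* c-commands the anaphor but is outside its binding domain → cannot satisfy Principle A.
*Elena₃* c-commands the anaphor within its binding domain → licit binder.
*Ingrid₄* c-commands the anaphor within its binding domain → licit binder.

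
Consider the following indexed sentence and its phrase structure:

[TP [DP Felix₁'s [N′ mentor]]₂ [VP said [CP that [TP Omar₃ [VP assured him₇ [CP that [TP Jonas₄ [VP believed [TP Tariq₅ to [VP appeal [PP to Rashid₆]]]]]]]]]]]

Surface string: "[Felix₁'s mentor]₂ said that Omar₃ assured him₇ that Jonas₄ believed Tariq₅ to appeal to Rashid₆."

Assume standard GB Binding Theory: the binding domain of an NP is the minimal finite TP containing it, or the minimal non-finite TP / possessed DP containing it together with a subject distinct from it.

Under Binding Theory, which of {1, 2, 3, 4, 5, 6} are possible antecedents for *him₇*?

*him* is a pronoun, so Principle B applies: it must be free in its binding domain.
Binding domain of *him₇*: the embedded TP, whose subject is Omar₃.
*Felix₁* and the pronoun do not c-command one another → neither Principle B nor Principle C is at stake; coindexation permitted.
*[Felix₁'s mentor]₂* c-commands the pronoun but from outside its binding domain, and is not c-commanded by it → coindexation permitted.
*Omar₃* c-commands the pronoun within its binding domain → coindexation would violate Principle B.
*Jonas₄*: the pronoun c-commands this R-expression → coindexation would violate Principle C on *Jonas₄*.
*Tariq₅*: the pronoun c-commands this R-expression → coindexation would violate Principle C on *Tariq₅*.
*Rashid₆*: the pronoun c-commands this R-expression → coindexation would violate Principle C on *Rashid₆*.

{1, 2}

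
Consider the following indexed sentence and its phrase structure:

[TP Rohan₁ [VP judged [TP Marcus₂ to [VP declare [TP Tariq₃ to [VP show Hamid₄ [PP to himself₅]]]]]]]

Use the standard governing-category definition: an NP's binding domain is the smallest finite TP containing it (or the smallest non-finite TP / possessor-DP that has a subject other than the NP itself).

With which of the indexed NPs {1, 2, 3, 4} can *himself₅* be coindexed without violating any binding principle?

{3, 4}

*himself* is an anaphor, so Principle A applies: it must be bound in its binding domain.
Binding domain of *himself₅*: the embedded TP, whose subject is Tariq₃.
*Rohan₁* c-commands the anaphor but is outside its binding domain → cannot satisfy Principle A.
*Marcus₂* c-commands the anaphor but is outside its binding domain → cannot satisfy Principle A.
*Tariq₃* c-commands the anaphor within its binding domain → licit binder.
*Hamid₄* c-commands the anaphor within its binding domain → licit binder.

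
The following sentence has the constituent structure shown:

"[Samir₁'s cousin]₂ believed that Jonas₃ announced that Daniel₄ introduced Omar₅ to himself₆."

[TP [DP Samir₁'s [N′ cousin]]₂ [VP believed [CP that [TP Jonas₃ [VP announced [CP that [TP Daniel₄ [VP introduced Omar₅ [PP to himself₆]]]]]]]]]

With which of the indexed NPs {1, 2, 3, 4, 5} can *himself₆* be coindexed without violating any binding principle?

*himself* is an anaphor, so Principle A applies: it must be bound in its binding domain.
Binding domain of *himself₆*: the embedded TP, whose subject is Daniel₄.
*Samir₁* does not c-command the anaphor → cannot bind it.
*[Samir₁'s cousin]₂* c-commands the anaphor but is outside its binding domain → cannot satisfy Principle A.
*Jonas₃* c-commands the anaphor but is outside its binding domain → cannot satisfy Principle A.
*Daniel₄* c-commands the anaphor within its binding domain → licit binder.
*Omar₅* c-commands the anaphor within its binding domain → licit binder.

{4, 5}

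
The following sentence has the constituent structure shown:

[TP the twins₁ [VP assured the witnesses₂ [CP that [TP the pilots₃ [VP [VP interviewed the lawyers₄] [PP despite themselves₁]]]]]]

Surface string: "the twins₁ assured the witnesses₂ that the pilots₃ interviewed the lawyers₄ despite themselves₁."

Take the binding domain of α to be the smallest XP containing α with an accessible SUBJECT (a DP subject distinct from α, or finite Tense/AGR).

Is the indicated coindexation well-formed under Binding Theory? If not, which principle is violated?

Principle A

The two coindexed NPs are *the twins₁* and *themselves₁*.
*themselves₁* is an anaphor. Principle A requires it to be bound within its binding domain — the embedded TP, whose subject is the pilots₃.
Within that domain it is c-commanded by *the pilots₃*, which does not share its index.
*the twins₁* does c-command the anaphor, but from outside its binding domain.
The anaphor is unbound in its domain → Principle A violation.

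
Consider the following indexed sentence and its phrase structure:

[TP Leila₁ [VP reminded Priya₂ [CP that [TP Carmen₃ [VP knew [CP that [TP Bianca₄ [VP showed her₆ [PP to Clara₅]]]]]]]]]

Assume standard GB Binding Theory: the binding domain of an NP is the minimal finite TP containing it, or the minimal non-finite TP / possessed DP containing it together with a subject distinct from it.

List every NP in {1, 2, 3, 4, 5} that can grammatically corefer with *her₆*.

{1, 2, 3}

*her* is a pronoun, so Principle B applies: it must be free in its binding domain.
Binding domain of *her₆*: the embedded TP, whose subject is Bianca₄.
*Leila₁* c-commands the pronoun but from outside its binding domain, and is not c-commanded by it → coindexation permitted.
*Priya₂* c-commands the pronoun but from outside its binding domain, and is not c-commanded by it → coindexation permitted.
*Carmen₃* c-commands the pronoun but from outside its binding domain, and is not c-commanded by it → coindexation permitted.
*Bianca₄* c-commands the pronoun within its binding domain → coindexation would violate Principle B.
*Clara₅*: the pronoun c-commands this R-expression → coindexation would violate Principle C on *Clara₅*.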